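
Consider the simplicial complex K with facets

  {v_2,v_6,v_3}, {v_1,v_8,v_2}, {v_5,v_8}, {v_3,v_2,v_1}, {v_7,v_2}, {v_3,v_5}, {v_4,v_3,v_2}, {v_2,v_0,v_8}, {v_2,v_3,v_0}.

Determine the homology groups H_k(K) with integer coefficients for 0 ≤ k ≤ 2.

H_0 = Z,  H_1 = Z,  H_2 = 0.

Order the vertices as v_0 < v_1 < v_2 < v_3 < v_4 < v_5 < v_6 < v_7 < v_8. Listing each simplex with vertices in this order, K has dimension 2 with simplices:

  0-simplices (9): [v_0], [v_1], [v_2], [v_3], [v_4], [v_5], [v_6], [v_7], [v_8]
  1-simplices (15): (15 of them)
  2-simplices (6): [v_0,v_2,v_3], [v_0,v_2,v_8], [v_1,v_2,v_3], [v_1,v_2,v_8], [v_2,v_3,v_4], [v_2,v_3,v_6]

Hence C_0 ≅ Z^9, C_1 ≅ Z^15, C_2 ≅ Z^6.

∂_1: C_1 → C_0 maps an edge to its endpoints' difference, ∂[p,q] = q − p. For instance
  ∂[v_5,v_8] = [v_8] − [v_5].
This gives a 9×15 integer matrix of rank 8; reducing to Smith normal form yields diagonal entries (1,1,1,1,1,1,1,1).

The boundary map ∂_2: C_2 → C_1 sends each 2-simplex [p,q,r] to [q,r] − [p,r] + [p,q]. For instance
  ∂[v_1,v_2,v_3] = [v_2,v_3] − [v_1,v_3] + [v_1,v_2],
  ∂[v_0,v_2,v_3] = [v_2,v_3] − [v_0,v_3] + [v_0,v_2].
This gives a 15×6 integer matrix of rank 6; reducing to Smith normal form yields diagonal entries (1,1,1,1,1,1).

Now H_k = ker ∂_k / im ∂_{k+1}, so:

  H_0: rank C_0 − rank ∂_1 = 9 − 8 = 1, and the invariant factors of ∂_1 are all 1, so H_0 ≅ Z.
  H_1: rank ker ∂_1 − rank ∂_2 = (15 − 8) − 6 = 1, and the invariant factors of ∂_2 are all 1, so H_1 ≅ Z.
  H_2: rank ker ∂_2 − rank ∂_3 = (6 − 6) − 0 = 0, and there is no ∂_3, so H_2 ≅ 0.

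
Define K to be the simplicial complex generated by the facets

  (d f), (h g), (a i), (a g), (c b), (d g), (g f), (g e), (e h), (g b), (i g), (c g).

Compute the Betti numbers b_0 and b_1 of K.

Order the vertices as a < b < c < d < e < f < g < h < i. Listing each simplex with vertices in this order, K has dimension 1 with simplices:

  0-simplices (9): a, b, c, d, e, f, g, h, i
  1-simplices (12): ag, ai, bc, bg, cg, df, dg, eg, eh, fg, gh, gi

giving chain groups C_0 ≅ Z^9, C_1 ≅ Z^12.

Boundary ∂_1: C_1 → C_0 is given by ∂[p,q] = [q] − [p].
The 9×12 boundary matrix has rank 8 and Smith normal form diag(1,1,1,1,1,1,1,1).

Now H_k = ker ∂_k / im ∂_{k+1}, so:

  H_0: rank C_0 − rank ∂_1 = 9 − 8 = 1, and the invariant factors of ∂_1 are all 1, so H_0 = Z.
  H_1: rank ker ∂_1 − rank ∂_2 = (12 − 8) − 0 = 4, and there is no ∂_2, so H_1 = Z^4.

As a check, the Euler characteristic is 9 − 12 = -3, which agrees with 1 − 4 = -3.

Hence the Betti numbers are b_0 = 1, b_1 = 4.

b_0 = 1, b_1 = 4.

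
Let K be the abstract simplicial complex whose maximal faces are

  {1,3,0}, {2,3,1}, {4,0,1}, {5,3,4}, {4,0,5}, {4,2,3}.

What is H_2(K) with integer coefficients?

H_2 ≅ 0.

We work with the vertex ordering 0 < 1 < 2 < 3 < 4 < 5. The simplices of K, each written with vertices in increasing order, are:

  0-simplices (6): [0], [1], [2], [3], [4], [5]
  1-simplices (12): [0,1], [0,3], [0,4], [0,5], [1,2], [1,3], [1,4], [2,3], [2,4], [3,4], [3,5], [4,5]
  2-simplices (6): [0,1,3], [0,1,4], [0,4,5], [1,2,3], [2,3,4], [3,4,5]

so the chain groups are C_0 ≅ Z^6, C_1 ≅ Z^12, C_2 ≅ Z^6.

The boundary map ∂_1: C_1 → C_0 maps an edge to its endpoints' difference, ∂[p,q] = q − p. For instance
  ∂[2,4] = [4] − [2].
As a 6×12 matrix over Z this has rank 5, with invariant factors (1,1,1,1,1).

∂_2: C_2 → C_1 sends each 2-simplex [p,q,r] to [q,r] − [p,r] + [p,q]. For instance
  ∂[0,1,3] = [1,3] − [0,3] + [0,1],
  ∂[2,3,4] = [3,4] − [2,4] + [2,3].
This gives a 12×6 integer matrix of rank 6; reducing to Smith normal form yields diagonal entries (1,1,1,1,1,1).

Now H_k = ker ∂_k / im ∂_{k+1}, so:

  H_2: rank ker ∂_2 − rank ∂_3 = (6 − 6) − 0 = 0, and there is no ∂_3, so H_2 = 0.

(K is a triangulation of the cylinder S^1 x I.)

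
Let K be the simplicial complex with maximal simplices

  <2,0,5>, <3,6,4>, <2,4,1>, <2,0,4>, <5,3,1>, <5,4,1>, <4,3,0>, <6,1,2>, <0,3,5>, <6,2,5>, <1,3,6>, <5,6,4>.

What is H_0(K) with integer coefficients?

Order the vertices as 0 < 1 < 2 < 3 < 4 < 5 < 6. Listing each simplex with vertices in this order, K has dimension 2 with simplices:

  0-simplices (7): [0], [1], [2], [3], [4], [5], [6]
  1-simplices (18): [0,2], [0,3], [0,4], [0,5], [1,2], [1,3], [1,4], [1,5], [1,6], [2,4], [2,5], [2,6], [3,4], [3,5], [3,6], [4,5], [4,6], [5,6]
  2-simplices (12): [0,2,4], [0,2,5], [0,3,4], [0,3,5], [1,2,4], [1,2,6], [1,3,5], [1,3,6], [1,4,5], [2,5,6], [3,4,6], [4,5,6]

so the chain groups are C_0 ≅ Z^7, C_1 ≅ Z^18, C_2 ≅ Z^12.

Boundary ∂_1: C_1 → C_0 is given by ∂[p,q] = [q] − [p].
This gives a 7×18 integer matrix of rank 6; reducing to Smith normal form yields diagonal entries (1,1,1,1,1,1).

The boundary map ∂_2: C_2 → C_1 maps a triangle to the signed sum of its edges. For instance
  ∂[0,2,5] = [2,5] − [0,5] + [0,2],
  ∂[3,4,6] = [4,6] − [3,6] + [3,4].
The resulting 18×12 matrix has rank 12, and its Smith normal form has invariant factors (1,1,1,1,1,1,1,1,1,1,1,2).

Computing H_k = (kernel of ∂_k) / (image of ∂_{k+1}):

  H_0: rank C_0 − rank ∂_1 = 7 − 6 = 1, and the invariant factors of ∂_1 are all 1, so H_0 = Z.

H_0 = Z.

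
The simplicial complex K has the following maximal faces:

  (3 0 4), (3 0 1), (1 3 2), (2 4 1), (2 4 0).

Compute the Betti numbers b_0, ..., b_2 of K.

b_0 = 1, b_1 = 1, b_2 = 0.

We work with the vertex ordering 0 < 1 < 2 < 3 < 4. The simplices of K, each written with vertices in increasing order, are:

  0-simplices (5): [0], [1], [2], [3], [4]
  1-simplices (10): [0,1], [0,2], [0,3], [0,4], [1,2], [1,3], [1,4], [2,3], [2,4], [3,4]
  2-simplices (5): [0,1,3], [0,2,4], [0,3,4], [1,2,3], [1,2,4]

so the chain groups are C_0 ≅ Z^5, C_1 ≅ Z^10, C_2 ≅ Z^5.

The boundary map ∂_1: C_1 → C_0 maps an edge to its endpoints' difference, ∂[p,q] = q − p. For instance
  ∂[0,2] = [2] − [0].
The resulting 5×10 matrix has rank 4, and its Smith normal form has invariant factors (1,1,1,1).

∂_2: C_2 → C_1 acts by ∂[p,q,r] = [q,r] − [p,r] + [p,q]. For instance
  ∂[0,3,4] = [3,4] − [0,4] + [0,3],
  ∂[0,1,3] = [1,3] − [0,3] + [0,1].
This gives a 10×5 integer matrix of rank 5; reducing to Smith normal form yields diagonal entries (1,1,1,1,1).

Computing H_k = (kernel of ∂_k) / (image of ∂_{k+1}):

  H_0: rank C_0 − rank ∂_1 = 5 − 4 = 1, and the invariant factors of ∂_1 are all 1, so H_0 ≅ Z.
  H_1: rank ker ∂_1 − rank ∂_2 = (10 − 4) − 5 = 1, and the invariant factors of ∂_2 are all 1, so H_1 ≅ Z.
  H_2: rank ker ∂_2 − rank ∂_3 = (5 − 5) − 0 = 0, and there is no ∂_3, so H_2 ≅ 0.

Hence the Betti numbers are b_0 = 1, b_1 = 1, b_2 = 0.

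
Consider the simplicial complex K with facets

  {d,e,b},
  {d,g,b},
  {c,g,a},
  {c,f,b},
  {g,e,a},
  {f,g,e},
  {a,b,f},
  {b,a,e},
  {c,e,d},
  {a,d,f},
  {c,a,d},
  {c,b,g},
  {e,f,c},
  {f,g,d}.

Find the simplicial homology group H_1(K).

H_1 ≅ Z^2.

Take the total order a < b < c < d < e < f < g on the vertex set. Then K (dimension 2) consists of the simplices:

  0-simplices (7): a, b, c, d, e, f, g
  1-simplices (21): ab, ac, ad, ae, af, ag, bc, bd, be, bf, bg, cd, ce, cf, cg, de, df, dg, ef, eg, fg
  2-simplices (14): abe, abf, acd, acg, adf, aeg, bcf, bcg, bde, bdg, cde, cef, dfg, efg

giving chain groups C_0 ≅ Z^7, C_1 ≅ Z^21, C_2 ≅ Z^14.

∂_1: C_1 → C_0 sends each edge [p,q] (with p < q) to q − p.
This gives a 7×21 integer matrix of rank 6; reducing to Smith normal form yields diagonal entries (1,1,1,1,1,1).

∂_2: C_2 → C_1 maps a triangle to the signed sum of its edges. For instance
  ∂adf = df − af + ad,
  ∂efg = fg − eg + ef.
The resulting 21×14 matrix has rank 13, and its Smith normal form has invariant factors (1,1,1,1,1,1,1,1,1,1,1,1,1).

Computing H_k = (kernel of ∂_k) / (image of ∂_{k+1}):

  H_1: rank ker ∂_1 − rank ∂_2 = (21 − 6) − 13 = 2, and the invariant factors of ∂_2 are all 1, so H_1 ≅ Z^2.

(K is a triangulation of the torus T^2.)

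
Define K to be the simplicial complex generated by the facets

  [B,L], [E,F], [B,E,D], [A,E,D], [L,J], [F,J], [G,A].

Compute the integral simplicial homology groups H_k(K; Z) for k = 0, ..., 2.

H_0 ≅ Z,  H_1 ≅ Z,  H_2 = 0.

Fix the vertex order A < B < D < E < F < G < J < L and write every simplex with vertices in increasing order. Then dim K = 2 and the simplices of K are:

  0-simplices (8): A, B, D, E, F, G, J, L
  1-simplices (10): AD, AE, AG, BD, BE, BL, DE, EF, FJ, JL
  2-simplices (2): ADE, BDE

giving chain groups C_0 ≅ Z^8, C_1 ≅ Z^10, C_2 ≅ Z^2.

The boundary map ∂_1: C_1 → C_0 is given by ∂[p,q] = [q] − [p]. For instance
  ∂JL = L − J.
The resulting 8×10 matrix has rank 7, and its Smith normal form has invariant factors (1,1,1,1,1,1,1).

Boundary ∂_2: C_2 → C_1 sends each 2-simplex [p,q,r] to [q,r] − [p,r] + [p,q]. For instance
  ∂BDE = DE − BE + BD,
  ∂ADE = DE − AE + AD.
The resulting 10×2 matrix has rank 2, and its Smith normal form has invariant factors (1,1).

Computing H_k = (kernel of ∂_k) / (image of ∂_{k+1}):

  H_0: rank C_0 − rank ∂_1 = 8 − 7 = 1, and the invariant factors of ∂_1 are all 1, so H_0 ≅ Z.
  H_1: rank ker ∂_1 − rank ∂_2 = (10 − 7) − 2 = 1, and the invariant factors of ∂_2 are all 1, so H_1 ≅ Z.
  H_2: rank ker ∂_2 − rank ∂_3 = (2 − 2) − 0 = 0, and there is no ∂_3, so H_2 ≅ 0.

As a check, the Euler characteristic is 8 − 10 + 2 = 0, which agrees with 1 − 1 + 0 = 0.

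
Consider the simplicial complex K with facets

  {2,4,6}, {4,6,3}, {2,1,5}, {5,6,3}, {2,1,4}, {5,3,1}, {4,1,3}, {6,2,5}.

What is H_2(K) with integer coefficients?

H_2 ≅ Z.

Order the vertices as 1 < 2 < 3 < 4 < 5 < 6. Listing each simplex with vertices in this order, K has dimension 2 with simplices:

  0-simplices (6): [1], [2], [3], [4], [5], [6]
  1-simplices (12): [1,2], [1,3], [1,4], [1,5], [2,4], [2,5], [2,6], [3,4], [3,5], [3,6], [4,6], [5,6]
  2-simplices (8): [1,2,4], [1,2,5], [1,3,4], [1,3,5], [2,4,6], [2,5,6], [3,4,6], [3,5,6]

Hence C_0 ≅ Z^6, C_1 ≅ Z^12, C_2 ≅ Z^8.

Boundary ∂_1: C_1 → C_0 maps an edge to its endpoints' difference, ∂[p,q] = q − p.
The resulting 6×12 matrix has rank 5, and its Smith normal form has invariant factors (1,1,1,1,1).

∂_2: C_2 → C_1 acts by ∂[p,q,r] = [q,r] − [p,r] + [p,q]. For instance
  ∂[1,3,5] = [3,5] − [1,5] + [1,3],
  ∂[1,3,4] = [3,4] − [1,4] + [1,3].
The 12×8 boundary matrix has rank 7 and Smith normal form diag(1,1,1,1,1,1,1).

Computing H_k = (kernel of ∂_k) / (image of ∂_{k+1}):

  H_2: rank ker ∂_2 − rank ∂_3 = (8 − 7) − 0 = 1, and there is no ∂_3, so H_2 = Z.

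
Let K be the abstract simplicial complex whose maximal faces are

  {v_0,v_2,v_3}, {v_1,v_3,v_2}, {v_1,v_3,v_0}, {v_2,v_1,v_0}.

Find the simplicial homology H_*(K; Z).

H_0 = Z,  H_1 = 0,  H_2 = Z.

Order the vertices as v_0 < v_1 < v_2 < v_3. Listing each simplex with vertices in this order, K has dimension 2 with simplices:

  0-simplices (4): [v_0], [v_1], [v_2], [v_3]
  1-simplices (6): [v_0,v_1], [v_0,v_2], [v_0,v_3], [v_1,v_2], [v_1,v_3], [v_2,v_3]
  2-simplices (4): [v_0,v_1,v_2], [v_0,v_1,v_3], [v_0,v_2,v_3], [v_1,v_2,v_3]

so the chain groups are C_0 ≅ Z^4, C_1 ≅ Z^6, C_2 ≅ Z^4.

The boundary map ∂_1: C_1 → C_0 is given by ∂[p,q] = [q] − [p]. For instance
  ∂[v_2,v_3] = [v_3] − [v_2].
The 4×6 boundary matrix has rank 3 and Smith normal form diag(1,1,1).

The boundary map ∂_2: C_2 → C_1 acts by ∂[p,q,r] = [q,r] − [p,r] + [p,q]. For instance
  ∂[v_0,v_1,v_3] = [v_1,v_3] − [v_0,v_3] + [v_0,v_1],
  ∂[v_0,v_2,v_3] = [v_2,v_3] − [v_0,v_3] + [v_0,v_2].
As a 6×4 matrix over Z this has rank 3, with invariant factors (1,1,1).

Reading off H_k = ker ∂_k / im ∂_{k+1}:

  H_0: rank C_0 − rank ∂_1 = 4 − 3 = 1, and the invariant factors of ∂_1 are all 1, so H_0 = Z.
  H_1: rank ker ∂_1 − rank ∂_2 = (6 − 3) − 3 = 0, and the invariant factors of ∂_2 are all 1, so H_1 = 0.
  H_2: rank ker ∂_2 − rank ∂_3 = (4 − 3) − 0 = 1, and there is no ∂_3, so H_2 = Z.

As a check, the Euler characteristic is 4 − 6 + 4 = 2, which agrees with 1 − 0 + 1 = 2.
(K is a triangulation of the 2-sphere S^2.)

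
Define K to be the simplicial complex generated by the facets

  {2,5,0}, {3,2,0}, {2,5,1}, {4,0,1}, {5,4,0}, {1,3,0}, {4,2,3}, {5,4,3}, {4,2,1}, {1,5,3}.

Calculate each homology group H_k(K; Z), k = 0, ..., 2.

K has 6 vertices, 15 edges, 10 triangles.
rank ∂_0 = 0, rank ∂_1 = 5 ⇒ b_0 = 6 − 0 − 5 = 1; all invariant factors of ∂_1 are 1 so no torsion. So H_0 = Z.
rank ∂_1 = 5, rank ∂_2 = 10 ⇒ b_1 = 15 − 5 − 10 = 0; ∂_2 has invariant factor(s) [2] giving torsion. So H_1 = Z/2Z.
rank ∂_2 = 10, rank ∂_3 = 0 ⇒ b_2 = 10 − 10 − 0 = 0. So H_2 = 0.

H_0 ≅ Z,  H_1 ≅ Z/2Z,  H_2 = 0.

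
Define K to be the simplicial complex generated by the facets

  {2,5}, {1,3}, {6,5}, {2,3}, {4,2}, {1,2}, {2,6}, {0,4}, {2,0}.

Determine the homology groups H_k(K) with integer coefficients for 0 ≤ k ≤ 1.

H_0 ≅ Z,  H_1 ≅ Z^3.

We work with the vertex ordering 0 < 1 < 2 < 3 < 4 < 5 < 6. The simplices of K, each written with vertices in increasing order, are:

  0-simplices (7): [0], [1], [2], [3], [4], [5], [6]
  1-simplices (9): [0,2], [0,4], [1,2], [1,3], [2,3], [2,4], [2,5], [2,6], [5,6]

Hence C_0 ≅ Z^7, C_1 ≅ Z^9.

∂_1: C_1 → C_0 is given by ∂[p,q] = [q] − [p].
The 7×9 boundary matrix has rank 6 and Smith normal form diag(1,1,1,1,1,1).

Now H_k = ker ∂_k / im ∂_{k+1}, so:

  H_0: rank C_0 − rank ∂_1 = 7 − 6 = 1, and the invariant factors of ∂_1 are all 1, so H_0 ≅ Z.
  H_1: rank ker ∂_1 − rank ∂_2 = (9 − 6) − 0 = 3, and there is no ∂_2, so H_1 ≅ Z^3.

(K is a triangulation of a wedge of 3 circles.)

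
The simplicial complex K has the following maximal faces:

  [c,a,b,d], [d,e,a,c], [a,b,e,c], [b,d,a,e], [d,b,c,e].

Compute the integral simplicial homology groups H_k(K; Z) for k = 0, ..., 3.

H_0 = Z,  H_1 = 0,  H_2 = 0,  H_3 = Z.

Fix the vertex order a < b < c < d < e and write every simplex with vertices in increasing order. Then dim K = 3 and the simplices of K are:

  0-simplices (5): a, b, c, d, e
  1-simplices (10): ab, ac, ad, ae, bc, bd, be, cd, ce, de
  2-simplices (10): abc, abd, abe, acd, ace, ade, bcd, bce, bde, cde
  3-simplices (5): abcd, abce, abde, acde, bcde

Hence C_0 ≅ Z^5, C_1 ≅ Z^10, C_2 ≅ Z^10, C_3 ≅ Z^5.

Boundary ∂_1: C_1 → C_0 sends each edge [p,q] (with p < q) to q − p.
As a 5×10 matrix over Z this has rank 4, with invariant factors (1,1,1,1).

The boundary map ∂_2: C_2 → C_1 acts by ∂[p,q,r] = [q,r] − [p,r] + [p,q]. For instance
  ∂acd = cd − ad + ac,
  ∂abd = bd − ad + ab.
This gives a 10×10 integer matrix of rank 6; reducing to Smith normal form yields diagonal entries (1,1,1,1,1,1).

Boundary ∂_3: C_3 → C_2 sends each 3-simplex σ to the alternating sum Σ_i (−1)^i (σ with its i-th vertex removed). For instance
  ∂abce = bce − ace + abe − abc,
  ∂bcde = cde − bde + bce − bcd.
The resulting 10×5 matrix has rank 4, and its Smith normal form has invariant factors (1,1,1,1).

Computing H_k = (kernel of ∂_k) / (image of ∂_{k+1}):

  H_0: rank C_0 − rank ∂_1 = 5 − 4 = 1, and the invariant factors of ∂_1 are all 1, so H_0 = Z.
  H_1: rank ker ∂_1 − rank ∂_2 = (10 − 4) − 6 = 0, and the invariant factors of ∂_2 are all 1, so H_1 = 0.
  H_2: rank ker ∂_2 − rank ∂_3 = (10 − 6) − 4 = 0, and the invariant factors of ∂_3 are all 1, so H_2 = 0.
  H_3: rank ker ∂_3 − rank ∂_4 = (5 − 4) − 0 = 1, and there is no ∂_4, so H_3 = Z.

As a check, the Euler characteristic is 5 − 10 + 10 − 5 = 0, which agrees with 1 − 0 + 0 − 1 = 0.
(K is a triangulation of the 3-sphere S^3.)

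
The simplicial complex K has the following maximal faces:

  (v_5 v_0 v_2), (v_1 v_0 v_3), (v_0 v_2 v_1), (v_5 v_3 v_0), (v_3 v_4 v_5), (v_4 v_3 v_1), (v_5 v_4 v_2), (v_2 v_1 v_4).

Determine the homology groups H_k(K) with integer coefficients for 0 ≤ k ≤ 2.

We work with the vertex ordering v_0 < v_1 < v_2 < v_3 < v_4 < v_5. The simplices of K, each written with vertices in increasing order, are:

  0-simplices (6): [v_0], [v_1], [v_2], [v_3], [v_4], [v_5]
  1-simplices (12): [v_0,v_1], [v_0,v_2], [v_0,v_3], [v_0,v_5], [v_1,v_2], [v_1,v_3], [v_1,v_4], [v_2,v_4], [v_2,v_5], [v_3,v_4], [v_3,v_5], [v_4,v_5]
  2-simplices (8): [v_0,v_1,v_2], [v_0,v_1,v_3], [v_0,v_2,v_5], [v_0,v_3,v_5], [v_1,v_2,v_4], [v_1,v_3,v_4], [v_2,v_4,v_5], [v_3,v_4,v_5]

so the chain groups are C_0 ≅ Z^6, C_1 ≅ Z^12, C_2 ≅ Z^8.

The boundary map ∂_1: C_1 → C_0 is given by ∂[p,q] = [q] − [p].
As a 6×12 matrix over Z this has rank 5, with invariant factors (1,1,1,1,1).

Boundary ∂_2: C_2 → C_1 sends each 2-simplex [p,q,r] to [q,r] − [p,r] + [p,q]. For instance
  ∂[v_1,v_2,v_4] = [v_2,v_4] − [v_1,v_4] + [v_1,v_2],
  ∂[v_0,v_1,v_2] = [v_1,v_2] − [v_0,v_2] + [v_0,v_1].
The 12×8 boundary matrix has rank 7 and Smith normal form diag(1,1,1,1,1,1,1).

Now H_k = ker ∂_k / im ∂_{k+1}, so:

  H_0: rank C_0 − rank ∂_1 = 6 − 5 = 1, and the invariant factors of ∂_1 are all 1, so H_0 ≅ Z.
  H_1: rank ker ∂_1 − rank ∂_2 = (12 − 5) − 7 = 0, and the invariant factors of ∂_2 are all 1, so H_1 ≅ 0.
  H_2: rank ker ∂_2 − rank ∂_3 = (8 − 7) − 0 = 1, and there is no ∂_3, so H_2 ≅ Z.

(K is a triangulation of the 2-sphere S^2.)

H_0 = Z,  H_1 = 0,  H_2 = Z.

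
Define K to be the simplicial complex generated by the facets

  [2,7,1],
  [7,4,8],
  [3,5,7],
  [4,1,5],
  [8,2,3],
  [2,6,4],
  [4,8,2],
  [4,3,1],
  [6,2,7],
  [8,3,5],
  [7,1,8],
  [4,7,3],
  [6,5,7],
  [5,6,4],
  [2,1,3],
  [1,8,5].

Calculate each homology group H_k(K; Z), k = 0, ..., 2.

H_0 = Z,  H_1 = Z^2,  H_2 = Z.

Fix the vertex order 1 < 2 < 3 < 4 < 5 < 6 < 7 < 8 and write every simplex with vertices in increasing order. Then dim K = 2 and the simplices of K are:

  0-simplices (8): [1], [2], [3], [4], [5], [6], [7], [8]
  1-simplices (24): (24 of them)
  2-simplices (16): [1,2,3], [1,2,7], [1,3,4], [1,4,5], [1,5,8], [1,7,8], [2,3,8], [2,4,6], [2,4,8], [2,6,7], [3,4,7], [3,5,7], [3,5,8], [4,5,6], [4,7,8], [5,6,7]

so the chain groups are C_0 ≅ Z^8, C_1 ≅ Z^24, C_2 ≅ Z^16.

The boundary map ∂_1: C_1 → C_0 maps an edge to its endpoints' difference, ∂[p,q] = q − p. For instance
  ∂[2,8] = [8] − [2].
This gives a 8×24 integer matrix of rank 7; reducing to Smith normal form yields diagonal entries (1,1,1,1,1,1,1).

The boundary map ∂_2: C_2 → C_1 acts by ∂[p,q,r] = [q,r] − [p,r] + [p,q]. For instance
  ∂[1,7,8] = [7,8] − [1,8] + [1,7],
  ∂[3,5,7] = [5,7] − [3,7] + [3,5].
This gives a 24×16 integer matrix of rank 15; reducing to Smith normal form yields diagonal entries (1,1,1,1,1,1,1,1,1,1,1,1,1,1,1).

From H_k ≅ ker(∂_k) / im(∂_{k+1}) we obtain:

  H_0: rank C_0 − rank ∂_1 = 8 − 7 = 1, and the invariant factors of ∂_1 are all 1, so H_0 ≅ Z.
  H_1: rank ker ∂_1 − rank ∂_2 = (24 − 7) − 15 = 2, and the invariant factors of ∂_2 are all 1, so H_1 ≅ Z^2.
  H_2: rank ker ∂_2 − rank ∂_3 = (16 − 15) − 0 = 1, and there is no ∂_3, so H_2 ≅ Z.

(K is a triangulation of the torus T^2.)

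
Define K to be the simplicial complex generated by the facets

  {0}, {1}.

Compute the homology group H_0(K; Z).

H_0 ≅ Z^2.

Take the total order 0 < 1 on the vertex set. Then K (dimension 0) consists of the simplices:

  0-simplices (2): [0], [1]

giving chain groups C_0 ≅ Z^2.

Now H_k = ker ∂_k / im ∂_{k+1}, so:

  H_0: rank C_0 − rank ∂_1 = 2 − 0 = 2, and there is no ∂_1, so H_0 ≅ Z^2.

(K is a triangulation of a set of 2 points.)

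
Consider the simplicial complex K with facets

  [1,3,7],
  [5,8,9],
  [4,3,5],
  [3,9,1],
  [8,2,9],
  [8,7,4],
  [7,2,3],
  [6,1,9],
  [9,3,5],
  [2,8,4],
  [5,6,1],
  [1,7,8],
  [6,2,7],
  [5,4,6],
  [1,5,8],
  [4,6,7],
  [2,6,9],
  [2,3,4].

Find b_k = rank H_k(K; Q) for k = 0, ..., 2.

b_0 = 1, b_1 = 1, b_2 = 0.

Order the vertices as 1 < 2 < 3 < 4 < 5 < 6 < 7 < 8 < 9. Listing each simplex with vertices in this order, K has dimension 2 with simplices:

  0-simplices (9): [1], [2], [3], [4], [5], [6], [7], [8], [9]
  1-simplices (27): (27 of them)
  2-simplices (18): [1,3,7], [1,3,9], [1,5,6], [1,5,8], [1,6,9], [1,7,8], [2,3,4], [2,3,7], [2,4,8], [2,6,7], [2,6,9], [2,8,9], [3,4,5], [3,5,9], [4,5,6], [4,6,7], [4,7,8], [5,8,9]

Hence C_0 ≅ Z^9, C_1 ≅ Z^27, C_2 ≅ Z^18.

∂_1: C_1 → C_0 is given by ∂[p,q] = [q] − [p]. For instance
  ∂[8,9] = [9] − [8].
This gives a 9×27 integer matrix of rank 8; reducing to Smith normal form yields diagonal entries (1,1,1,1,1,1,1,1).

Boundary ∂_2: C_2 → C_1 maps a triangle to the signed sum of its edges. For instance
  ∂[3,4,5] = [4,5] − [3,5] + [3,4],
  ∂[2,3,7] = [3,7] − [2,7] + [2,3].
This gives a 27×18 integer matrix of rank 18; reducing to Smith normal form yields diagonal entries (1,1,1,1,1,1,1,1,1,1,1,1,1,1,1,1,1,2).

Computing H_k = (kernel of ∂_k) / (image of ∂_{k+1}):

  H_0: rank C_0 − rank ∂_1 = 9 − 8 = 1, and the invariant factors of ∂_1 are all 1, so H_0 = Z.
  H_1: rank ker ∂_1 − rank ∂_2 = (27 − 8) − 18 = 1, and ∂_2 has invariant factor 2 > 1, so H_1 = Z × Z/2.
  H_2: rank ker ∂_2 − rank ∂_3 = (18 − 18) − 0 = 0, and there is no ∂_3, so H_2 = 0.

Hence the Betti numbers are b_0 = 1, b_1 = 1, b_2 = 0.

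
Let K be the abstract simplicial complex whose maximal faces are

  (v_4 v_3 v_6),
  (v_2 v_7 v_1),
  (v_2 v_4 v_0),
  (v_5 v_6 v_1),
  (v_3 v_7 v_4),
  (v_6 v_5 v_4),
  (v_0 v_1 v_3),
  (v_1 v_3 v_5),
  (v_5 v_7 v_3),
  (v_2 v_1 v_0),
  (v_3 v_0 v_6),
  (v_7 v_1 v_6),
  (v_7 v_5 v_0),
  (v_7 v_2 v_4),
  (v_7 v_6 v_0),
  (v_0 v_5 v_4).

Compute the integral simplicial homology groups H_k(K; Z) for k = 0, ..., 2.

H_0 = Z,  H_1 = Z^2,  H_2 = Z.

Fix the vertex order v_0 < v_1 < v_2 < v_3 < v_4 < v_5 < v_6 < v_7 and write every simplex with vertices in increasing order. Then dim K = 2 and the simplices of K are:

  0-simplices (8): [v_0], [v_1], [v_2], [v_3], [v_4], [v_5], [v_6], [v_7]
  1-simplices (24): (24 of them)
  2-simplices (16): (16 of them)

giving chain groups C_0 ≅ Z^8, C_1 ≅ Z^24, C_2 ≅ Z^16.

∂_1: C_1 → C_0 is given by ∂[p,q] = [q] − [p]. For instance
  ∂[v_3,v_6] = [v_6] − [v_3].
As a 8×24 matrix over Z this has rank 7, with invariant factors (1,1,1,1,1,1,1).

∂_2: C_2 → C_1 maps a triangle to the signed sum of its edges. For instance
  ∂[v_0,v_1,v_2] = [v_1,v_2] − [v_0,v_2] + [v_0,v_1],
  ∂[v_1,v_6,v_7] = [v_6,v_7] − [v_1,v_7] + [v_1,v_6].
The 24×16 boundary matrix has rank 15 and Smith normal form diag(1,1,1,1,1,1,1,1,1,1,1,1,1,1,1).

Reading off H_k = ker ∂_k / im ∂_{k+1}:

  H_0: rank C_0 − rank ∂_1 = 8 − 7 = 1, and the invariant factors of ∂_1 are all 1, so H_0 ≅ Z.
  H_1: rank ker ∂_1 − rank ∂_2 = (24 − 7) − 15 = 2, and the invariant factors of ∂_2 are all 1, so H_1 ≅ Z^2.
  H_2: rank ker ∂_2 − rank ∂_3 = (16 − 15) − 0 = 1, and there is no ∂_3, so H_2 ≅ Z.

As a check, the Euler characteristic is 8 − 24 + 16 = 0, which agrees with 1 − 2 + 1 = 0.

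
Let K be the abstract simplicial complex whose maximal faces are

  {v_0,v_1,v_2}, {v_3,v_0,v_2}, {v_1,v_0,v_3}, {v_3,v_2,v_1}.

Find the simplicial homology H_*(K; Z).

Fix the vertex order v_0 < v_1 < v_2 < v_3 and write every simplex with vertices in increasing order. Then dim K = 2 and the simplices of K are:

  0-simplices (4): [v_0], [v_1], [v_2], [v_3]
  1-simplices (6): [v_0,v_1], [v_0,v_2], [v_0,v_3], [v_1,v_2], [v_1,v_3], [v_2,v_3]
  2-simplices (4): [v_0,v_1,v_2], [v_0,v_1,v_3], [v_0,v_2,v_3], [v_1,v_2,v_3]

giving chain groups C_0 ≅ Z^4, C_1 ≅ Z^6, C_2 ≅ Z^4.

The boundary map ∂_1: C_1 → C_0 maps an edge to its endpoints' difference, ∂[p,q] = q − p. For instance
  ∂[v_2,v_3] = [v_3] − [v_2].
As a 4×6 matrix over Z this has rank 3, with invariant factors (1,1,1).

Boundary ∂_2: C_2 → C_1 maps a triangle to the signed sum of its edges. For instance
  ∂[v_0,v_2,v_3] = [v_2,v_3] − [v_0,v_3] + [v_0,v_2],
  ∂[v_0,v_1,v_2] = [v_1,v_2] − [v_0,v_2] + [v_0,v_1].
The resulting 6×4 matrix has rank 3, and its Smith normal form has invariant factors (1,1,1).

From H_k ≅ ker(∂_k) / im(∂_{k+1}) we obtain:

  H_0: rank C_0 − rank ∂_1 = 4 − 3 = 1, and the invariant factors of ∂_1 are all 1, so H_0 = Z.
  H_1: rank ker ∂_1 − rank ∂_2 = (6 − 3) − 3 = 0, and the invariant factors of ∂_2 are all 1, so H_1 = 0.
  H_2: rank ker ∂_2 − rank ∂_3 = (4 − 3) − 0 = 1, and there is no ∂_3, so H_2 = Z.

H_0 ≅ Z,  H_1 = 0,  H_2 ≅ Z.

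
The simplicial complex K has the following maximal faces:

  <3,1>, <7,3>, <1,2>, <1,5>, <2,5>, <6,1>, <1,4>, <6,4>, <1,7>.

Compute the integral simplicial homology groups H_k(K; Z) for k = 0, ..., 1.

Take the total order 1 < 2 < 3 < 4 < 5 < 6 < 7 on the vertex set. Then K (dimension 1) consists of the simplices:

  0-simplices (7): [1], [2], [3], [4], [5], [6], [7]
  1-simplices (9): [1,2], [1,3], [1,4], [1,5], [1,6], [1,7], [2,5], [3,7], [4,6]

so the chain groups are C_0 ≅ Z^7, C_1 ≅ Z^9.

The boundary map ∂_1: C_1 → C_0 is given by ∂[p,q] = [q] − [p]. For instance
  ∂[1,7] = [7] − [1].
This gives a 7×9 integer matrix of rank 6; reducing to Smith normal form yields diagonal entries (1,1,1,1,1,1).

From H_k ≅ ker(∂_k) / im(∂_{k+1}) we obtain:

  H_0: rank C_0 − rank ∂_1 = 7 − 6 = 1, and the invariant factors of ∂_1 are all 1, so H_0 ≅ Z.
  H_1: rank ker ∂_1 − rank ∂_2 = (9 − 6) − 0 = 3, and there is no ∂_2, so H_1 ≅ Z^3.

(K is a triangulation of a wedge of 3 circles.)

H_0 = Z,  H_1 = Z^3.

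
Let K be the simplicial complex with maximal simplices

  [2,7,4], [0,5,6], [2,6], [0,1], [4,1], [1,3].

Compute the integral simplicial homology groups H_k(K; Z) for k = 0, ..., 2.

H_0 ≅ Z,  H_1 ≅ Z,  H_2 = 0.

K has 8 vertices, 10 edges, 2 triangles.
rank ∂_0 = 0, rank ∂_1 = 7 ⇒ b_0 = 8 − 0 − 7 = 1; all invariant factors of ∂_1 are 1 so no torsion. So H_0 = Z.
rank ∂_1 = 7, rank ∂_2 = 2 ⇒ b_1 = 10 − 7 − 2 = 1; all invariant factors of ∂_2 are 1 so no torsion. So H_1 = Z.
rank ∂_2 = 2, rank ∂_3 = 0 ⇒ b_2 = 2 − 2 − 0 = 0. So H_2 = 0.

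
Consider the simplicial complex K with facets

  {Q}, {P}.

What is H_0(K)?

H_0 = Z^2.

Take the total order P < Q on the vertex set. Then K (dimension 0) consists of the simplices:

  0-simplices (2): P, Q

Hence C_0 ≅ Z^2.

Reading off H_k = ker ∂_k / im ∂_{k+1}:

  H_0: rank C_0 − rank ∂_1 = 2 − 0 = 2, and there is no ∂_1, so H_0 ≅ Z^2.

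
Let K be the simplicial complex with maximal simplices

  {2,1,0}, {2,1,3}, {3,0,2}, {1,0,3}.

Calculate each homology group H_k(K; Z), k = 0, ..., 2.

H_0 ≅ Z,  H_1 = 0,  H_2 ≅ Z.

Take the total order 0 < 1 < 2 < 3 on the vertex set. Then K (dimension 2) consists of the simplices:

  0-simplices (4): [0], [1], [2], [3]
  1-simplices (6): [0,1], [0,2], [0,3], [1,2], [1,3], [2,3]
  2-simplices (4): [0,1,2], [0,1,3], [0,2,3], [1,2,3]

so the chain groups are C_0 ≅ Z^4, C_1 ≅ Z^6, C_2 ≅ Z^4.

∂_1: C_1 → C_0 sends each edge [p,q] (with p < q) to q − p. For instance
  ∂[1,2] = [2] − [1].
The 4×6 boundary matrix has rank 3 and Smith normal form diag(1,1,1).

∂_2: C_2 → C_1 sends each 2-simplex [p,q,r] to [q,r] − [p,r] + [p,q]. For instance
  ∂[1,2,3] = [2,3] − [1,3] + [1,2],
  ∂[0,2,3] = [2,3] − [0,3] + [0,2].
The 6×4 boundary matrix has rank 3 and Smith normal form diag(1,1,1).

Reading off H_k = ker ∂_k / im ∂_{k+1}:

  H_0: rank C_0 − rank ∂_1 = 4 − 3 = 1, and the invariant factors of ∂_1 are all 1, so H_0 ≅ Z.
  H_1: rank ker ∂_1 − rank ∂_2 = (6 − 3) − 3 = 0, and the invariant factors of ∂_2 are all 1, so H_1 ≅ 0.
  H_2: rank ker ∂_2 − rank ∂_3 = (4 − 3) − 0 = 1, and there is no ∂_3, so H_2 ≅ Z.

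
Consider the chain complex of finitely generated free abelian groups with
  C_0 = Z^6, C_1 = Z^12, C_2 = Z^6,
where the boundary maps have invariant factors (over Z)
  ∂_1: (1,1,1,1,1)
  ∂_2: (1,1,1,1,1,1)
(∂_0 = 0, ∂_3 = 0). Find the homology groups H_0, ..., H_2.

H_0 ≅ Z,  H_1 ≅ Z,  H_2 = 0.

H_0: b_0 = 6 − 0 − 5 = 1; torsion from ∂_1 factors > 1: none. So H_0 ≅ Z.
H_1: b_1 = 12 − 5 − 6 = 1; torsion from ∂_2 factors > 1: none. So H_1 ≅ Z.
H_2: b_2 = 6 − 6 − 0 = 0; torsion from ∂_3 factors > 1: none. So H_2 ≅ 0.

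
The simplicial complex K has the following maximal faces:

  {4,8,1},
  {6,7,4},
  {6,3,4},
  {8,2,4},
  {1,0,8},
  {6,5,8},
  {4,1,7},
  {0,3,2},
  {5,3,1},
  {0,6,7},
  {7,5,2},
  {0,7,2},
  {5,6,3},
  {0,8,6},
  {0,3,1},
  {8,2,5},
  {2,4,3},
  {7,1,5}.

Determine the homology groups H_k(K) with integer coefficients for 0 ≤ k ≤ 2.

Order the vertices as 0 < 1 < 2 < 3 < 4 < 5 < 6 < 7 < 8. Listing each simplex with vertices in this order, K has dimension 2 with simplices:

  0-simplices (9): [0], [1], [2], [3], [4], [5], [6], [7], [8]
  1-simplices (27): (27 of them)
  2-simplices (18): [0,1,3], [0,1,8], [0,2,3], [0,2,7], [0,6,7], [0,6,8], [1,3,5], [1,4,7], [1,4,8], [1,5,7], [2,3,4], [2,4,8], [2,5,7], [2,5,8], [3,4,6], [3,5,6], [4,6,7], [5,6,8]

giving chain groups C_0 ≅ Z^9, C_1 ≅ Z^27, C_2 ≅ Z^18.

∂_1: C_1 → C_0 sends each edge [p,q] (with p < q) to q − p. For instance
  ∂[2,3] = [3] − [2].
The resulting 9×27 matrix has rank 8, and its Smith normal form has invariant factors (1,1,1,1,1,1,1,1).

Boundary ∂_2: C_2 → C_1 sends each 2-simplex [p,q,r] to [q,r] − [p,r] + [p,q]. For instance
  ∂[2,4,8] = [4,8] − [2,8] + [2,4],
  ∂[2,5,7] = [5,7] − [2,7] + [2,5].
As a 27×18 matrix over Z this has rank 17, with invariant factors (1,1,1,1,1,1,1,1,1,1,1,1,1,1,1,1,1).

From H_k ≅ ker(∂_k) / im(∂_{k+1}) we obtain:

  H_0: rank C_0 − rank ∂_1 = 9 − 8 = 1, and the invariant factors of ∂_1 are all 1, so H_0 ≅ Z.
  H_1: rank ker ∂_1 − rank ∂_2 = (27 − 8) − 17 = 2, and the invariant factors of ∂_2 are all 1, so H_1 ≅ Z^2.
  H_2: rank ker ∂_2 − rank ∂_3 = (18 − 17) − 0 = 1, and there is no ∂_3, so H_2 ≅ Z.

H_0 ≅ Z,  H_1 ≅ Z^2,  H_2 ≅ Z.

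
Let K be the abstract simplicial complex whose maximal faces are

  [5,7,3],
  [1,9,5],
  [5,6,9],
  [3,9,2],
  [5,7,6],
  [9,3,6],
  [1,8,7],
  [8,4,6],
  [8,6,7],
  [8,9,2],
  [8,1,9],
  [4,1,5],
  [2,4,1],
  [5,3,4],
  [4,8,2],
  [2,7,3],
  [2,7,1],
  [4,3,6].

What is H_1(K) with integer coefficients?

Order the vertices as 1 < 2 < 3 < 4 < 5 < 6 < 7 < 8 < 9. Listing each simplex with vertices in this order, K has dimension 2 with simplices:

  0-simplices (9): [1], [2], [3], [4], [5], [6], [7], [8], [9]
  1-simplices (27): (27 of them)
  2-simplices (18): [1,2,4], [1,2,7], [1,4,5], [1,5,9], [1,7,8], [1,8,9], [2,3,7], [2,3,9], [2,4,8], [2,8,9], [3,4,5], [3,4,6], [3,5,7], [3,6,9], [4,6,8], [5,6,7], [5,6,9], [6,7,8]

Hence C_0 ≅ Z^9, C_1 ≅ Z^27, C_2 ≅ Z^18.

Boundary ∂_1: C_1 → C_0 sends each edge [p,q] (with p < q) to q − p. For instance
  ∂[1,7] = [7] − [1].
This gives a 9×27 integer matrix of rank 8; reducing to Smith normal form yields diagonal entries (1,1,1,1,1,1,1,1).

Boundary ∂_2: C_2 → C_1 acts by ∂[p,q,r] = [q,r] − [p,r] + [p,q]. For instance
  ∂[2,4,8] = [4,8] − [2,8] + [2,4],
  ∂[5,6,9] = [6,9] − [5,9] + [5,6].
The resulting 27×18 matrix has rank 18, and its Smith normal form has invariant factors (1,1,1,1,1,1,1,1,1,1,1,1,1,1,1,1,1,2).

Reading off H_k = ker ∂_k / im ∂_{k+1}:

  H_1: rank ker ∂_1 − rank ∂_2 = (27 − 8) − 18 = 1, and ∂_2 has invariant factor 2 > 1, so H_1 = Z ⊕ Z/2.

H_1 ≅ Z ⊕ Z/2.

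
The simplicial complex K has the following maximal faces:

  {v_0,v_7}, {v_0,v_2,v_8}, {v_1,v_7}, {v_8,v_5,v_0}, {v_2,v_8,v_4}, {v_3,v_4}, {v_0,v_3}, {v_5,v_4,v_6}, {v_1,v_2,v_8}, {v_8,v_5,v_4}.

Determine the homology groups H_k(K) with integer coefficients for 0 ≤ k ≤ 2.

We work with the vertex ordering v_0 < v_1 < v_2 < v_3 < v_4 < v_5 < v_6 < v_7 < v_8. The simplices of K, each written with vertices in increasing order, are:

  0-simplices (9): [v_0], [v_1], [v_2], [v_3], [v_4], [v_5], [v_6], [v_7], [v_8]
  1-simplices (16): (16 of them)
  2-simplices (6): [v_0,v_2,v_8], [v_0,v_5,v_8], [v_1,v_2,v_8], [v_2,v_4,v_8], [v_4,v_5,v_6], [v_4,v_5,v_8]

Hence C_0 ≅ Z^9, C_1 ≅ Z^16, C_2 ≅ Z^6.

Boundary ∂_1: C_1 → C_0 is given by ∂[p,q] = [q] − [p].
This gives a 9×16 integer matrix of rank 8; reducing to Smith normal form yields diagonal entries (1,1,1,1,1,1,1,1).

The boundary map ∂_2: C_2 → C_1 acts by ∂[p,q,r] = [q,r] − [p,r] + [p,q]. For instance
  ∂[v_4,v_5,v_8] = [v_5,v_8] − [v_4,v_8] + [v_4,v_5],
  ∂[v_0,v_5,v_8] = [v_5,v_8] − [v_0,v_8] + [v_0,v_5].
The resulting 16×6 matrix has rank 6, and its Smith normal form has invariant factors (1,1,1,1,1,1).

Now H_k = ker ∂_k / im ∂_{k+1}, so:

  H_0: rank C_0 − rank ∂_1 = 9 − 8 = 1, and the invariant factors of ∂_1 are all 1, so H_0 = Z.
  H_1: rank ker ∂_1 − rank ∂_2 = (16 − 8) − 6 = 2, and the invariant factors of ∂_2 are all 1, so H_1 = Z^2.
  H_2: rank ker ∂_2 − rank ∂_3 = (6 − 6) − 0 = 0, and there is no ∂_3, so H_2 = 0.

As a check, the Euler characteristic is 9 − 16 + 6 = -1, which agrees with 1 − 2 + 0 = -1.

H_0 ≅ Z,  H_1 ≅ Z^2,  H_2 = 0.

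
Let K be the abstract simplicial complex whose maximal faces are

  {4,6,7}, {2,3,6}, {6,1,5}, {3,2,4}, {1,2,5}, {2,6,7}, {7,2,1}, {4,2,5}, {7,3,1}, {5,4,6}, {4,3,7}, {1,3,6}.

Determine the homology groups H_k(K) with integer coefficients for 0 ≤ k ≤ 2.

Take the total order 1 < 2 < 3 < 4 < 5 < 6 < 7 on the vertex set. Then K (dimension 2) consists of the simplices:

  0-simplices (7): [1], [2], [3], [4], [5], [6], [7]
  1-simplices (18): [1,2], [1,3], [1,5], [1,6], [1,7], [2,3], [2,4], [2,5], [2,6], [2,7], [3,4], [3,6], [3,7], [4,5], [4,6], [4,7], [5,6], [6,7]
  2-simplices (12): [1,2,5], [1,2,7], [1,3,6], [1,3,7], [1,5,6], [2,3,4], [2,3,6], [2,4,5], [2,6,7], [3,4,7], [4,5,6], [4,6,7]

giving chain groups C_0 ≅ Z^7, C_1 ≅ Z^18, C_2 ≅ Z^12.

∂_1: C_1 → C_0 maps an edge to its endpoints' difference, ∂[p,q] = q − p.
This gives a 7×18 integer matrix of rank 6; reducing to Smith normal form yields diagonal entries (1,1,1,1,1,1).

Boundary ∂_2: C_2 → C_1 acts by ∂[p,q,r] = [q,r] − [p,r] + [p,q]. For instance
  ∂[2,3,4] = [3,4] − [2,4] + [2,3],
  ∂[2,4,5] = [4,5] − [2,5] + [2,4].
The resulting 18×12 matrix has rank 12, and its Smith normal form has invariant factors (1,1,1,1,1,1,1,1,1,1,1,2).

Now H_k = ker ∂_k / im ∂_{k+1}, so:

  H_0: rank C_0 − rank ∂_1 = 7 − 6 = 1, and the invariant factors of ∂_1 are all 1, so H_0 = Z.
  H_1: rank ker ∂_1 − rank ∂_2 = (18 − 6) − 12 = 0, and ∂_2 has invariant factor 2 > 1, so H_1 = Z/2.
  H_2: rank ker ∂_2 − rank ∂_3 = (12 − 12) − 0 = 0, and there is no ∂_3, so H_2 = 0.

As a check, the Euler characteristic is 7 − 18 + 12 = 1, which agrees with 1 − 0 + 0 = 1.

H_0 = Z,  H_1 = Z/2,  H_2 = 0.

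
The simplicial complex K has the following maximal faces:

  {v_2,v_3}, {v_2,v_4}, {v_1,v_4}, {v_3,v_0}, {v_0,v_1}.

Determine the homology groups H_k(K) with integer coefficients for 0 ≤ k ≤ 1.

Order the vertices as v_0 < v_1 < v_2 < v_3 < v_4. Listing each simplex with vertices in this order, K has dimension 1 with simplices:

  0-simplices (5): [v_0], [v_1], [v_2], [v_3], [v_4]
  1-simplices (5): [v_0,v_1], [v_0,v_3], [v_1,v_4], [v_2,v_3], [v_2,v_4]

giving chain groups C_0 ≅ Z^5, C_1 ≅ Z^5.

∂_1: C_1 → C_0 is given by ∂[p,q] = [q] − [p].
This gives a 5×5 integer matrix of rank 4; reducing to Smith normal form yields diagonal entries (1,1,1,1).

Reading off H_k = ker ∂_k / im ∂_{k+1}:

  H_0: rank C_0 − rank ∂_1 = 5 − 4 = 1, and the invariant factors of ∂_1 are all 1, so H_0 ≅ Z.
  H_1: rank ker ∂_1 − rank ∂_2 = (5 − 4) − 0 = 1, and there is no ∂_2, so H_1 ≅ Z.

H_0 = Z,  H_1 = Z.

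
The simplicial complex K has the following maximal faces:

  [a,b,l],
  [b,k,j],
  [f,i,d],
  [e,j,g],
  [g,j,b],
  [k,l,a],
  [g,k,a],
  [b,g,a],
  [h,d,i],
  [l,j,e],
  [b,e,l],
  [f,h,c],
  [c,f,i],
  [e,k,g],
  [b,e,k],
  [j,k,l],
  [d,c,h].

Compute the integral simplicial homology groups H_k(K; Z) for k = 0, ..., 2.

K has 12 vertices, 28 edges, 17 triangles.
rank ∂_0 = 0, rank ∂_1 = 10 ⇒ b_0 = 12 − 0 − 10 = 2; all invariant factors of ∂_1 are 1 so no torsion. So H_0 ≅ Z^2.
rank ∂_1 = 10, rank ∂_2 = 17 ⇒ b_1 = 28 − 10 − 17 = 1; ∂_2 has invariant factor(s) [2] giving torsion. So H_1 ≅ Z ⊕ Z/2.
rank ∂_2 = 17, rank ∂_3 = 0 ⇒ b_2 = 17 − 17 − 0 = 0. So H_2 ≅ 0.

H_0 ≅ Z^2,  H_1 ≅ Z ⊕ Z/2,  H_2 = 0.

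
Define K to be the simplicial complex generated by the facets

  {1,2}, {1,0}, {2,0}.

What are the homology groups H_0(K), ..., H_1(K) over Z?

Fix the vertex order 0 < 1 < 2 and write every simplex with vertices in increasing order. Then dim K = 1 and the simplices of K are:

  0-simplices (3): [0], [1], [2]
  1-simplices (3): [0,1], [0,2], [1,2]

so the chain groups are C_0 ≅ Z^3, C_1 ≅ Z^3.

∂_1: C_1 → C_0 maps an edge to its endpoints' difference, ∂[p,q] = q − p.
The 3×3 boundary matrix has rank 2 and Smith normal form diag(1,1).

From H_k ≅ ker(∂_k) / im(∂_{k+1}) we obtain:

  H_0: rank C_0 − rank ∂_1 = 3 − 2 = 1, and the invariant factors of ∂_1 are all 1, so H_0 = Z.
  H_1: rank ker ∂_1 − rank ∂_2 = (3 − 2) − 0 = 1, and there is no ∂_2, so H_1 = Z.

As a check, the Euler characteristic is 3 − 3 = 0, which agrees with 1 − 1 = 0.

H_0 ≅ Z,  H_1 ≅ Z.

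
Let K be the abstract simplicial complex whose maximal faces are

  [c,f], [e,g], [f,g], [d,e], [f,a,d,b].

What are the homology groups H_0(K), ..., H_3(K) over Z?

H_0 ≅ Z,  H_1 ≅ Z,  H_2 = 0,  H_3 = 0.

Take the total order a < b < c < d < e < f < g on the vertex set. Then K (dimension 3) consists of the simplices:

  0-simplices (7): a, b, c, d, e, f, g
  1-simplices (10): ab, ad, af, bd, bf, cf, de, df, eg, fg
  2-simplices (4): abd, abf, adf, bdf
  3-simplices (1): abdf

giving chain groups C_0 ≅ Z^7, C_1 ≅ Z^10, C_2 ≅ Z^4, C_3 ≅ Z^1.

∂_1: C_1 → C_0 is given by ∂[p,q] = [q] − [p]. For instance
  ∂af = f − a.
As a 7×10 matrix over Z this has rank 6, with invariant factors (1,1,1,1,1,1).

∂_2: C_2 → C_1 sends each 2-simplex [p,q,r] to [q,r] − [p,r] + [p,q]. For instance
  ∂bdf = df − bf + bd,
  ∂adf = df − af + ad.
The 10×4 boundary matrix has rank 3 and Smith normal form diag(1,1,1).

Boundary ∂_3: C_3 → C_2 sends each 3-simplex σ to the alternating sum Σ_i (−1)^i (σ with its i-th vertex removed). For instance
  ∂abdf = bdf − adf + abf − abd.
As a 4×1 matrix over Z this has rank 1, with invariant factors (1).

Reading off H_k = ker ∂_k / im ∂_{k+1}:

  H_0: rank C_0 − rank ∂_1 = 7 − 6 = 1, and the invariant factors of ∂_1 are all 1, so H_0 = Z.
  H_1: rank ker ∂_1 − rank ∂_2 = (10 − 6) − 3 = 1, and the invariant factors of ∂_2 are all 1, so H_1 = Z.
  H_2: rank ker ∂_2 − rank ∂_3 = (4 − 3) − 1 = 0, and the invariant factors of ∂_3 are all 1, so H_2 = 0.
  H_3: rank ker ∂_3 − rank ∂_4 = (1 − 1) − 0 = 0, and there is no ∂_4, so H_3 = 0.

As a check, the Euler characteristic is 7 − 10 + 4 − 1 = 0, which agrees with 1 − 1 + 0 − 0 = 0.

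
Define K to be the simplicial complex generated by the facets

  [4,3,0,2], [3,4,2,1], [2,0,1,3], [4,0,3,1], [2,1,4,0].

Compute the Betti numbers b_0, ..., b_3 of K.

We work with the vertex ordering 0 < 1 < 2 < 3 < 4. The simplices of K, each written with vertices in increasing order, are:

  0-simplices (5): [0], [1], [2], [3], [4]
  1-simplices (10): [0,1], [0,2], [0,3], [0,4], [1,2], [1,3], [1,4], [2,3], [2,4], [3,4]
  2-simplices (10): [0,1,2], [0,1,3], [0,1,4], [0,2,3], [0,2,4], [0,3,4], [1,2,3], [1,2,4], [1,3,4], [2,3,4]
  3-simplices (5): [0,1,2,3], [0,1,2,4], [0,1,3,4], [0,2,3,4], [1,2,3,4]

Hence C_0 ≅ Z^5, C_1 ≅ Z^10, C_2 ≅ Z^10, C_3 ≅ Z^5.

The boundary map ∂_1: C_1 → C_0 maps an edge to its endpoints' difference, ∂[p,q] = q − p.
This gives a 5×10 integer matrix of rank 4; reducing to Smith normal form yields diagonal entries (1,1,1,1).

Boundary ∂_2: C_2 → C_1 maps a triangle to the signed sum of its edges. For instance
  ∂[0,1,2] = [1,2] − [0,2] + [0,1],
  ∂[0,1,3] = [1,3] − [0,3] + [0,1].
The 10×10 boundary matrix has rank 6 and Smith normal form diag(1,1,1,1,1,1).

∂_3: C_3 → C_2 sends each 3-simplex σ to the alternating sum Σ_i (−1)^i (σ with its i-th vertex removed). For instance
  ∂[0,1,2,3] = [1,2,3] − [0,2,3] + [0,1,3] − [0,1,2],
  ∂[0,1,2,4] = [1,2,4] − [0,2,4] + [0,1,4] − [0,1,2].
This gives a 10×5 integer matrix of rank 4; reducing to Smith normal form yields diagonal entries (1,1,1,1).

Computing H_k = (kernel of ∂_k) / (image of ∂_{k+1}):

  H_0: rank C_0 − rank ∂_1 = 5 − 4 = 1, and the invariant factors of ∂_1 are all 1, so H_0 = Z.
  H_1: rank ker ∂_1 − rank ∂_2 = (10 − 4) − 6 = 0, and the invariant factors of ∂_2 are all 1, so H_1 = 0.
  H_2: rank ker ∂_2 − rank ∂_3 = (10 − 6) − 4 = 0, and the invariant factors of ∂_3 are all 1, so H_2 = 0.
  H_3: rank ker ∂_3 − rank ∂_4 = (5 − 4) − 0 = 1, and there is no ∂_4, so H_3 = Z.

As a check, the Euler characteristic is 5 − 10 + 10 − 5 = 0, which agrees with 1 − 0 + 0 − 1 = 0.
(K is a triangulation of the 3-sphere S^3.)

Hence the Betti numbers are b_0 = 1, b_1 = 0, b_2 = 0, b_3 = 1.

b_0 = 1, b_1 = 0, b_2 = 0, b_3 = 1.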